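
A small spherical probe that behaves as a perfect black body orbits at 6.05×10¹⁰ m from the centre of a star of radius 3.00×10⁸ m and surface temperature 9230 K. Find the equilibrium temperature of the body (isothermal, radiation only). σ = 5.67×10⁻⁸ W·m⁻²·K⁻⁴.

The star's surface emits σT_*⁴; at distance d the flux is S = σT_*⁴(R_*/d)².
S = 5.67×10⁻⁸·(9230)⁴·(3.00×10⁸/6.05×10¹⁰)² = 10120 W/m².
For an isothermal sphere T⁴ = (1−a)S/(4σ) = 4.461×10¹⁰ K⁴.

T ≈ 460 K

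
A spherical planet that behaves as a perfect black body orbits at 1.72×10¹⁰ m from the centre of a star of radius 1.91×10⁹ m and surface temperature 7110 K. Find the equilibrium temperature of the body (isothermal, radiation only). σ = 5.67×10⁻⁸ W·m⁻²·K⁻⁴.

The star's surface emits σT_*⁴; at distance d the flux is S = σT_*⁴(R_*/d)².
S = 5.67×10⁻⁸·(7110)⁴·(1.91×10⁹/1.72×10¹⁰)² = 1.787×10⁶ W/m².
For an isothermal sphere T⁴ = (1−a)S/(4σ) = 7.878×10¹² K⁴.

T ≈ 1680 K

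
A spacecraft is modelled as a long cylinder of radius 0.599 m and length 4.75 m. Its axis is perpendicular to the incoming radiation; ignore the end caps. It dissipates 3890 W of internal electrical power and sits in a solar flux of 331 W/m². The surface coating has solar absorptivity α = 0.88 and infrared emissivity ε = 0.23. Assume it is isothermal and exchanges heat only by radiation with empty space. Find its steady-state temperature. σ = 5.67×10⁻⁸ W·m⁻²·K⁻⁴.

T ≈ 393 K

At steady state, absorbed solar power + internal power = radiated power.
Absorbed: α·S·A_cross = 0.88·331·5.691 = 1658 W (cross-section 2rL).
Total input = 1658 + 3890 = 5548 W.
Radiated: εσ·A_surf·T⁴ with A_surf = 2πrL = 17.88 m².
T⁴ = 5548/(0.23·5.67×10⁻⁸·17.88) = 2.380×10¹⁰ K⁴.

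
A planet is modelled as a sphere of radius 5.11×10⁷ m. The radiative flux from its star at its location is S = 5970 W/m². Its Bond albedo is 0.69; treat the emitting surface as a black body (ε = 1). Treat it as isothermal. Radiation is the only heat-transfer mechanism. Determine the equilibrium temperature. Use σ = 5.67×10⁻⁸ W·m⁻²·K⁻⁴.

At equilibrium, absorbed power = emitted power.
Absorbing cross-section = πr² = 8.203×10¹⁵ m²; emitting surface = 4πr² = 3.281×10¹⁶ m² (ratio 4).
(1−a)S·A_cross = εσ·A_surf·T⁴  ⇒  T⁴ = (1−a)S/(4σ).
T⁴ = 0.310·5970/(4·5.67×10⁻⁸) = 8.160×10⁹ K⁴.
T = (8.160×10⁹)^(1/4).

T ≈ 301 K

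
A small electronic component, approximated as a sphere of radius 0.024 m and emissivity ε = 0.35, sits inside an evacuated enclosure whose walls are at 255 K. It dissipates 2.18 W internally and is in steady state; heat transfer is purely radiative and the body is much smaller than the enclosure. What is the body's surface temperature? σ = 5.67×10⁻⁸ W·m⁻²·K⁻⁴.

T ≈ 373 K

For a small grey body in a large enclosure, net radiated power = εσA(T⁴ − T_w⁴).
Steady state: P = εσA(T⁴ − T_w⁴) with A = 4πr² = 0.007238 m².
T⁴ = P/(εσA) + T_w⁴ = 2.18/(0.35·5.67×10⁻⁸·0.007238) + (255)⁴
    = 1.518×10¹⁰ + 4.228×10⁹ = 1.940×10¹⁰ K⁴.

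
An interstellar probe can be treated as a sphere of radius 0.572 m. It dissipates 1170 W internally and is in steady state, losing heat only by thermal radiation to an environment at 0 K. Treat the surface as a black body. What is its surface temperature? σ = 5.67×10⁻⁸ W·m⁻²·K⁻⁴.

T ≈ 266 K

Steady state: internal power = radiated power, P = εσA T⁴.
Radiating area A = 4πr² = 4.112 m².
T⁴ = P/(εσA) = 1170/(1.0·5.67×10⁻⁸·4.112) = 5.019×10⁹ K⁴.
T = (5.019×10⁹)^(1/4).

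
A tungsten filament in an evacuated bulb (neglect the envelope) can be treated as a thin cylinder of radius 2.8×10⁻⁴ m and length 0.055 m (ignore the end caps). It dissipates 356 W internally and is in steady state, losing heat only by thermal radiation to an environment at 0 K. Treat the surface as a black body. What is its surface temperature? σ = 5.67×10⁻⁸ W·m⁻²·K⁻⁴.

Steady state: internal power = radiated power, P = εσA T⁴.
Radiating area A = 2πrL = 9.676×10⁻⁵ m².
T⁴ = P/(εσA) = 356/(1.0·5.67×10⁻⁸·9.676×10⁻⁵) = 6.489×10¹³ K⁴.
T = (6.489×10¹³)^(1/4).

T ≈ 2840 K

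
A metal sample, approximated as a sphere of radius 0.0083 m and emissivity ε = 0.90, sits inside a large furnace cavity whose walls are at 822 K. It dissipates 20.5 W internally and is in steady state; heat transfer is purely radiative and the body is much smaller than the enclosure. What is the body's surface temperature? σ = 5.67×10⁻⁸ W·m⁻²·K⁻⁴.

T ≈ 980 K

For a small grey body in a large enclosure, net radiated power = εσA(T⁴ − T_w⁴).
Steady state: P = εσA(T⁴ − T_w⁴) with A = 4πr² = 8.657×10⁻⁴ m².
T⁴ = P/(εσA) + T_w⁴ = 20.5/(0.90·5.67×10⁻⁸·8.657×10⁻⁴) + (822)⁴
    = 4.640×10¹¹ + 4.565×10¹¹ = 9.206×10¹¹ K⁴.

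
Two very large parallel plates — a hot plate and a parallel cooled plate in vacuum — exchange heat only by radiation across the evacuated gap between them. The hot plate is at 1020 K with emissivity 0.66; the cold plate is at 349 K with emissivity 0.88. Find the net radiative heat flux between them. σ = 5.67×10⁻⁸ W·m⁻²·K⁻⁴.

For two infinite grey parallel plates, q = σ(T₁⁴ − T₂⁴)/(1/ε₁ + 1/ε₂ − 1).
T₁⁴ − T₂⁴ = 1.082×10¹² − 1.484×10¹⁰ = 1.068×10¹² K⁴.
1/ε₁ + 1/ε₂ − 1 = 1.515 + 1.136 − 1 = 1.652.
q = 5.67×10⁻⁸ × 1.068×10¹² / 1.652.

q ≈ 36700 W/m²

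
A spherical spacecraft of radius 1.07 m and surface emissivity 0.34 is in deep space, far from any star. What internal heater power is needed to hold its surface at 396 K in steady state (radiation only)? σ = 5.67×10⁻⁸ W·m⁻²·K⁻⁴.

P ≈ 6820 W

P = εσ·4πr²·T⁴.
4πr² = 14.39 m²; T⁴ = 2.459×10¹⁰ K⁴.
P = 0.34·5.67×10⁻⁸·14.39·2.459×10¹⁰.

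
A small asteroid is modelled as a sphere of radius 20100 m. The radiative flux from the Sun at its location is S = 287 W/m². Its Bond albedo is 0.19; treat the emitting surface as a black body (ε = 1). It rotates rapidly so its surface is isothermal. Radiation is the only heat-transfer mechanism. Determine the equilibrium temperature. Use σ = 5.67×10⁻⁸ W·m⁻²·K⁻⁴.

At equilibrium, absorbed power = emitted power.
Absorbing cross-section = πr² = 1.269×10⁹ m²; emitting surface = 4πr² = 5.077×10⁹ m² (ratio 4).
(1−a)S·A_cross = εσ·A_surf·T⁴  ⇒  T⁴ = (1−a)S/(4σ).
T⁴ = 0.810·287/(4·5.67×10⁻⁸) = 1.025×10⁹ K⁴.
T = (1.025×10⁹)^(1/4).

T ≈ 179 K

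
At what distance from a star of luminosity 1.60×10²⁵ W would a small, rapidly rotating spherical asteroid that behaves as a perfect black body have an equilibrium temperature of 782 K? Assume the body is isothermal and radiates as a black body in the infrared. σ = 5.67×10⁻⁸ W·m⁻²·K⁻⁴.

For an isothermal black-emitting sphere, (1−a)S·πr² = σ·4πr²·T⁴ ⇒ S = 4σT⁴/(1−a).
S = 4·5.67×10⁻⁸·(782)⁴/1.00 = 84810 W/m².
Flux falls as S = L/(4πd²), so d = √(L/(4πS)) = √(1.60×10²⁵/(4π·84810)).

d ≈ 3.87×10⁹ m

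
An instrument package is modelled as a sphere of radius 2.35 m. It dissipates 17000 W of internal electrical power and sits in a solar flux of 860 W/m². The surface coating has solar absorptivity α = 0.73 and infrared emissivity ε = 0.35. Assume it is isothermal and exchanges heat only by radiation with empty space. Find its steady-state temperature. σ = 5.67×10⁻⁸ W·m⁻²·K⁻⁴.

T ≈ 377 K

At steady state, absorbed solar power + internal power = radiated power.
Absorbed: α·S·A_cross = 0.73·860·17.35 = 10890 W (cross-section πr²).
Total input = 10890 + 17000 = 27890 W.
Radiated: εσ·A_surf·T⁴ with A_surf = 4πr² = 69.40 m².
T⁴ = 27890/(0.35·5.67×10⁻⁸·69.40) = 2.025×10¹⁰ K⁴.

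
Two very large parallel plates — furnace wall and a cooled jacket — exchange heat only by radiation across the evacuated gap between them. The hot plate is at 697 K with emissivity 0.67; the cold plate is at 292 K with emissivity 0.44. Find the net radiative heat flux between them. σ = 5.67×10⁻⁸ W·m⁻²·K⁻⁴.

For two infinite grey parallel plates, q = σ(T₁⁴ − T₂⁴)/(1/ε₁ + 1/ε₂ − 1).
T₁⁴ − T₂⁴ = 2.360×10¹¹ − 7.270×10⁹ = 2.287×10¹¹ K⁴.
1/ε₁ + 1/ε₂ − 1 = 1.493 + 2.273 − 1 = 2.765.
q = 5.67×10⁻⁸ × 2.287×10¹¹ / 2.765.

q ≈ 4690 W/m²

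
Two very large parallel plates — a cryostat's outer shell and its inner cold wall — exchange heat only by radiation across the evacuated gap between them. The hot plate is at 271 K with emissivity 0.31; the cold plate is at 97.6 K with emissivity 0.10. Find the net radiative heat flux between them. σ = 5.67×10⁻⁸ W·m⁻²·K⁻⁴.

q ≈ 24.6 W/m²

For two infinite grey parallel plates, q = σ(T₁⁴ − T₂⁴)/(1/ε₁ + 1/ε₂ − 1).
T₁⁴ − T₂⁴ = 5.394×10⁹ − 9.074×10⁷ = 5.303×10⁹ K⁴.
1/ε₁ + 1/ε₂ − 1 = 3.226 + 10.00 − 1 = 12.23.
q = 5.67×10⁻⁸ × 5.303×10⁹ / 12.23.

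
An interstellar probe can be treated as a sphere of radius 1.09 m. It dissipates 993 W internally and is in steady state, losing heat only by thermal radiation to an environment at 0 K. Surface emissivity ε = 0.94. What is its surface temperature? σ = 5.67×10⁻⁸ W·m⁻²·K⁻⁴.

Steady state: internal power = radiated power, P = εσA T⁴.
Radiating area A = 4πr² = 14.93 m².
T⁴ = P/(εσA) = 993/(0.94·5.67×10⁻⁸·14.93) = 1.248×10⁹ K⁴.
T = (1.248×10⁹)^(1/4).

T ≈ 188 K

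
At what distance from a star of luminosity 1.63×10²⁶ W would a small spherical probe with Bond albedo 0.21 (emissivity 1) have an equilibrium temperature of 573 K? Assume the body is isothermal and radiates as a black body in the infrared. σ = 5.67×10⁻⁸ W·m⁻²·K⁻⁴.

For an isothermal black-emitting sphere, (1−a)S·πr² = σ·4πr²·T⁴ ⇒ S = 4σT⁴/(1−a).
S = 4·5.67×10⁻⁸·(573)⁴/0.790 = 30950 W/m².
Flux falls as S = L/(4πd²), so d = √(L/(4πS)) = √(1.63×10²⁶/(4π·30950)).

d ≈ 2.05×10¹⁰ m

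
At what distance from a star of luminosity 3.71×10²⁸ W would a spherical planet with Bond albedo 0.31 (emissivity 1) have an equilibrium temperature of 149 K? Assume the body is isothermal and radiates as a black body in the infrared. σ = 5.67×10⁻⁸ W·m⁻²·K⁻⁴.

d ≈ 4.27×10¹² m

For an isothermal black-emitting sphere, (1−a)S·πr² = σ·4πr²·T⁴ ⇒ S = 4σT⁴/(1−a).
S = 4·5.67×10⁻⁸·(149)⁴/0.690 = 162.0 W/m².
Flux falls as S = L/(4πd²), so d = √(L/(4πS)) = √(3.71×10²⁸/(4π·162.0)).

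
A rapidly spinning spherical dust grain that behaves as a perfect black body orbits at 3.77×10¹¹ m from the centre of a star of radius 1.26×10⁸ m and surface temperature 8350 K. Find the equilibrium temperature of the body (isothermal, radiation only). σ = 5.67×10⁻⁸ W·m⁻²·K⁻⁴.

T ≈ 108 K

The star's surface emits σT_*⁴; at distance d the flux is S = σT_*⁴(R_*/d)².
S = 5.67×10⁻⁸·(8350)⁴·(1.26×10⁸/3.77×10¹¹)² = 30.79 W/m².
For an isothermal sphere T⁴ = (1−a)S/(4σ) = 1.358×10⁸ K⁴.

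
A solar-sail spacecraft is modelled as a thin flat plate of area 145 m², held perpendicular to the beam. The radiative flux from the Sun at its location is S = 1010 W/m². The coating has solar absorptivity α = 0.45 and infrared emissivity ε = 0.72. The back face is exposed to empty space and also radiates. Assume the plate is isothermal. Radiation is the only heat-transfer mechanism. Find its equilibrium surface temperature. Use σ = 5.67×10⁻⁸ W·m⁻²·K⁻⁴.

T ≈ 273 K

At equilibrium, absorbed power = emitted power.
Absorbing cross-section = A = 145.0 m²; emitting surface = 2A = 290.0 m² (ratio 2).
αS·A_cross = εσ·A_surf·T⁴  ⇒  T⁴ = αS/(ε·2σ).
T⁴ = 0.450·1010/(0.72·2·5.67×10⁻⁸) = 5.567×10⁹ K⁴.
T = (5.567×10⁹)^(1/4).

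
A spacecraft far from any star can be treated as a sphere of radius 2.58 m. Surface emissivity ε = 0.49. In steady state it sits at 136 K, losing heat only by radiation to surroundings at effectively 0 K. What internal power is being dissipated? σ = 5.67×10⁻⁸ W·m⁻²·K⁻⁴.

Steady state: P = εσA T⁴.
A = 4πr² = 83.65 m²; T⁴ = (136)⁴ = 3.421×10⁸ K⁴.
P = 0.49 × 5.67×10⁻⁸ × 83.65 × 3.421×10⁸.

P ≈ 795 W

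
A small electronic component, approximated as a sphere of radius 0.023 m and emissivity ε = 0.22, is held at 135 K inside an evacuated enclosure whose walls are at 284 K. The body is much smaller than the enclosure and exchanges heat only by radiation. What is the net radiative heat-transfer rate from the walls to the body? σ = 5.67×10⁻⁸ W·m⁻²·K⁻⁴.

P_net ≈ 0.512 W

For a small grey body in a large enclosure: P_net = εσA(T_body⁴ − T_wall⁴).
A = 4πr² = 0.006648 m²; T_body⁴ − T_wall⁴ = 3.322×10⁸ − 6.505×10⁹ = -6.173×10⁹ K⁴.
|P_net| = 0.22·5.67×10⁻⁸·0.006648·6.173×10⁹.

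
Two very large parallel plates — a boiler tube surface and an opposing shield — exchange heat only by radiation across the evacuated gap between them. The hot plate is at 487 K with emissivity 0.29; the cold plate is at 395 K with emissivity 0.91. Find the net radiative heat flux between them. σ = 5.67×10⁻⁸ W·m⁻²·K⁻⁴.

For two infinite grey parallel plates, q = σ(T₁⁴ − T₂⁴)/(1/ε₁ + 1/ε₂ − 1).
T₁⁴ − T₂⁴ = 5.625×10¹⁰ − 2.434×10¹⁰ = 3.191×10¹⁰ K⁴.
1/ε₁ + 1/ε₂ − 1 = 3.448 + 1.099 − 1 = 3.547.
q = 5.67×10⁻⁸ × 3.191×10¹⁰ / 3.547.

q ≈ 510 W/m²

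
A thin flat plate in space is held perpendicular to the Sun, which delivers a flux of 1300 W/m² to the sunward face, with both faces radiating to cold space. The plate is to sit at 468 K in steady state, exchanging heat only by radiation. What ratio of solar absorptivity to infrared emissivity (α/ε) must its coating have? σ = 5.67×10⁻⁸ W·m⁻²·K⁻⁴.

Balance: αS·A = εσ·2A·T⁴ ⇒ α/ε = 2σT⁴/S.
α/ε = 2·5.67×10⁻⁸·(468)⁴/1300 = 2·5.67×10⁻⁸·4.797×10¹⁰/1300.

α/ε ≈ 4.18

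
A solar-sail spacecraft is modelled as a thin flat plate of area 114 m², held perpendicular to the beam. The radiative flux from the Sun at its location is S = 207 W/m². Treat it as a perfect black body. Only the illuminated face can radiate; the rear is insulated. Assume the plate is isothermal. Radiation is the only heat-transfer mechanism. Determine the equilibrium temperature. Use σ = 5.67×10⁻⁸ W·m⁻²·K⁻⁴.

T ≈ 246 K

At equilibrium, absorbed power = emitted power.
Absorbing cross-section = A = 114.0 m²; emitting surface = A = 114.0 m² (ratio 1).
S·A_cross = εσ·A_surf·T⁴  ⇒  T⁴ = S/(1σ).
T⁴ = 1.00·207/(1·5.67×10⁻⁸) = 3.651×10⁹ K⁴.
T = (3.651×10⁹)^(1/4).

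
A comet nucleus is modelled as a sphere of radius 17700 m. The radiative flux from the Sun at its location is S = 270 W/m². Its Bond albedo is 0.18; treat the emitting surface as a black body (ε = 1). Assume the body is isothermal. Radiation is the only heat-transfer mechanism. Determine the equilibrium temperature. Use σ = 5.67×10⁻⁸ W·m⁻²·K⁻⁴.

At equilibrium, absorbed power = emitted power.
Absorbing cross-section = πr² = 9.842×10⁸ m²; emitting surface = 4πr² = 3.937×10⁹ m² (ratio 4).
(1−a)S·A_cross = εσ·A_surf·T⁴  ⇒  T⁴ = (1−a)S/(4σ).
T⁴ = 0.820·270/(4·5.67×10⁻⁸) = 9.762×10⁸ K⁴.
T = (9.762×10⁸)^(1/4).

T ≈ 177 K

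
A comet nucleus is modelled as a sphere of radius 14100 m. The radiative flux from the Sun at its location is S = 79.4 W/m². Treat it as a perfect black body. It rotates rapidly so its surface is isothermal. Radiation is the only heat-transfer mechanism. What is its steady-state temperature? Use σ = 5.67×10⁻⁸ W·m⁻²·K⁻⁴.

T ≈ 137 K

At equilibrium, absorbed power = emitted power.
Absorbing cross-section = πr² = 6.246×10⁸ m²; emitting surface = 4πr² = 2.498×10⁹ m² (ratio 4).
S·A_cross = εσ·A_surf·T⁴  ⇒  T⁴ = S/(4σ).
T⁴ = 1.00·79.4/(4·5.67×10⁻⁸) = 3.501×10⁸ K⁴.
T = (3.501×10⁸)^(1/4).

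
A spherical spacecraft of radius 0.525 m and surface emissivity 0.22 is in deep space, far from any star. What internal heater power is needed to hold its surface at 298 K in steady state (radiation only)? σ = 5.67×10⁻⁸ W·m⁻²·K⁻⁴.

P ≈ 341 W

P = εσ·4πr²·T⁴.
4πr² = 3.464 m²; T⁴ = 7.886×10⁹ K⁴.
P = 0.22·5.67×10⁻⁸·3.464·7.886×10⁹.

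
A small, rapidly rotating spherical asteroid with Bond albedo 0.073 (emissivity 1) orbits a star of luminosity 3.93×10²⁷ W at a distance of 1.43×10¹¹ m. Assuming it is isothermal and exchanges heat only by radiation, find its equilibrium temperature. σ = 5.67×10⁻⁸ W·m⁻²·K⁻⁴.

First find the stellar flux at distance d: S = L/(4πd²) = 3.93×10²⁷/(4π·(1.43×10¹¹)²) = 15290 W/m².
For an isothermal sphere, absorbed (1−a)S·πr² = emitted σ·4πr²·T⁴, so T⁴ = (1−a)S/(4σ).
T⁴ = 0.927·15290/(4·5.67×10⁻⁸) = 6.251×10¹⁰ K⁴.

T ≈ 500 K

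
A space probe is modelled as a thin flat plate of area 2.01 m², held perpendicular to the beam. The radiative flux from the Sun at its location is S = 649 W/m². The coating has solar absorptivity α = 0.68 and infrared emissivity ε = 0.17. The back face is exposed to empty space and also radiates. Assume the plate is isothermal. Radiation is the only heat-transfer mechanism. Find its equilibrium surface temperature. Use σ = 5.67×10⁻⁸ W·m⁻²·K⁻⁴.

T ≈ 389 K

At equilibrium, absorbed power = emitted power.
Absorbing cross-section = A = 2.010 m²; emitting surface = 2A = 4.020 m² (ratio 2).
αS·A_cross = εσ·A_surf·T⁴  ⇒  T⁴ = αS/(ε·2σ).
T⁴ = 0.680·649/(0.17·2·5.67×10⁻⁸) = 2.289×10¹⁰ K⁴.
T = (2.289×10¹⁰)^(1/4).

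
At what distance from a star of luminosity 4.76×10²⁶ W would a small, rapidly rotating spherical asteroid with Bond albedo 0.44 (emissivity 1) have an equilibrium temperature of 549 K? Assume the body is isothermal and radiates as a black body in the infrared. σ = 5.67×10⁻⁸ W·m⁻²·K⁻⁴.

d ≈ 3.21×10¹⁰ m

For an isothermal black-emitting sphere, (1−a)S·πr² = σ·4πr²·T⁴ ⇒ S = 4σT⁴/(1−a).
S = 4·5.67×10⁻⁸·(549)⁴/0.560 = 36790 W/m².
Flux falls as S = L/(4πd²), so d = √(L/(4πS)) = √(4.76×10²⁶/(4π·36790)).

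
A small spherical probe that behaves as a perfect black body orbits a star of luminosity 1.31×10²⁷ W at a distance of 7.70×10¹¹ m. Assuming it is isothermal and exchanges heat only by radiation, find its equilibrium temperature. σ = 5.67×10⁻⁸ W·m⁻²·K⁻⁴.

First find the stellar flux at distance d: S = L/(4πd²) = 1.31×10²⁷/(4π·(7.70×10¹¹)²) = 175.8 W/m².
For an isothermal sphere, absorbed (1−a)S·πr² = emitted σ·4πr²·T⁴, so T⁴ = (1−a)S/(4σ).
T⁴ = 1.00·175.8/(4·5.67×10⁻⁸) = 7.752×10⁸ K⁴.

T ≈ 167 K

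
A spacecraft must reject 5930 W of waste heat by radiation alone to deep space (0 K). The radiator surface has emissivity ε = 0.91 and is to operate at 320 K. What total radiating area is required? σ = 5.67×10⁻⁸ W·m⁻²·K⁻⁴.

A ≈ 11.0 m²

P = εσA T⁴ ⇒ A = P/(εσT⁴).
T⁴ = 1.049×10¹⁰ K⁴.
A = 5930/(0.91 × 5.67×10⁻⁸ × 1.049×10¹⁰).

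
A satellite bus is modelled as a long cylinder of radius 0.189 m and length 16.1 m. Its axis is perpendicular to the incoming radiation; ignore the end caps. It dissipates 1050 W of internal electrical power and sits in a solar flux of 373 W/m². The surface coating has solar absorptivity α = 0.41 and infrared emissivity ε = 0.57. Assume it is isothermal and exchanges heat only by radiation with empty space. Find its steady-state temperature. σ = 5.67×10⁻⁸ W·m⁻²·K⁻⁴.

At steady state, absorbed solar power + internal power = radiated power.
Absorbed: α·S·A_cross = 0.41·373·6.086 = 930.7 W (cross-section 2rL).
Total input = 930.7 + 1050 = 1981 W.
Radiated: εσ·A_surf·T⁴ with A_surf = 2πrL = 19.12 m².
T⁴ = 1981/(0.57·5.67×10⁻⁸·19.12) = 3.205×10⁹ K⁴.

T ≈ 238 K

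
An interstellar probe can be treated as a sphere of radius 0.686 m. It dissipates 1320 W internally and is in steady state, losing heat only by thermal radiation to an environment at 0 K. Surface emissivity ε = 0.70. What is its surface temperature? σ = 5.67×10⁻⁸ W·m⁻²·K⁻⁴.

T ≈ 274 K

Steady state: internal power = radiated power, P = εσA T⁴.
Radiating area A = 4πr² = 5.914 m².
T⁴ = P/(εσA) = 1320/(0.70·5.67×10⁻⁸·5.914) = 5.624×10⁹ K⁴.
T = (5.624×10⁹)^(1/4).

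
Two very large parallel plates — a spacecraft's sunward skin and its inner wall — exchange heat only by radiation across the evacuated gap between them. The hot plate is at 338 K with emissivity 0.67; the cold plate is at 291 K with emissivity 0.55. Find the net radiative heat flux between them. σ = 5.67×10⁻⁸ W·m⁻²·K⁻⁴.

q ≈ 144 W/m²

For two infinite grey parallel plates, q = σ(T₁⁴ − T₂⁴)/(1/ε₁ + 1/ε₂ − 1).
T₁⁴ − T₂⁴ = 1.305×10¹⁰ − 7.171×10⁹ = 5.881×10⁹ K⁴.
1/ε₁ + 1/ε₂ − 1 = 1.493 + 1.818 − 1 = 2.311.
q = 5.67×10⁻⁸ × 5.881×10⁹ / 2.311.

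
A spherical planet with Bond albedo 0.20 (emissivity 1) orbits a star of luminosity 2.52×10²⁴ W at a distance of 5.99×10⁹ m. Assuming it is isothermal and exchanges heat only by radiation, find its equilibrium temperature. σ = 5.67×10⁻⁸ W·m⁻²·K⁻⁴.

T ≈ 375 K

First find the stellar flux at distance d: S = L/(4πd²) = 2.52×10²⁴/(4π·(5.99×10⁹)²) = 5589 W/m².
For an isothermal sphere, absorbed (1−a)S·πr² = emitted σ·4πr²·T⁴, so T⁴ = (1−a)S/(4σ).
T⁴ = 0.800·5589/(4·5.67×10⁻⁸) = 1.971×10¹⁰ K⁴.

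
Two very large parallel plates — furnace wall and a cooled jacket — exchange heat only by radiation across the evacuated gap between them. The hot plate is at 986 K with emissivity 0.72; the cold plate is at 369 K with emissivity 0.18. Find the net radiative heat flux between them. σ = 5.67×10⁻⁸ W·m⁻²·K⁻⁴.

q ≈ 8840 W/m²

For two infinite grey parallel plates, q = σ(T₁⁴ − T₂⁴)/(1/ε₁ + 1/ε₂ − 1).
T₁⁴ − T₂⁴ = 9.452×10¹¹ − 1.854×10¹⁰ = 9.266×10¹¹ K⁴.
1/ε₁ + 1/ε₂ − 1 = 1.389 + 5.556 − 1 = 5.944.
q = 5.67×10⁻⁸ × 9.266×10¹¹ / 5.944.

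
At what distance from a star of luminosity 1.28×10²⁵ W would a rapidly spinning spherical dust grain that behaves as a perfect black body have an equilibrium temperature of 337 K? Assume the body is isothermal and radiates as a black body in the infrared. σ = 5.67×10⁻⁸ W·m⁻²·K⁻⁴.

For an isothermal black-emitting sphere, (1−a)S·πr² = σ·4πr²·T⁴ ⇒ S = 4σT⁴/(1−a).
S = 4·5.67×10⁻⁸·(337)⁴/1.00 = 2925 W/m².
Flux falls as S = L/(4πd²), so d = √(L/(4πS)) = √(1.28×10²⁵/(4π·2925)).

d ≈ 1.87×10¹⁰ m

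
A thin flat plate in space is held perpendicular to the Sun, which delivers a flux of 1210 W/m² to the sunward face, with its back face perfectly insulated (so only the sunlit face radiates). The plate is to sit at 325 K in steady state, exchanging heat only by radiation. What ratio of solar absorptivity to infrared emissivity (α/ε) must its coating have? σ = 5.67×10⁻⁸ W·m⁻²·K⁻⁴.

Balance: αS·A = εσ·1A·T⁴ ⇒ α/ε = σT⁴/S.
α/ε = 5.67×10⁻⁸·(325)⁴/1210 = 5.67×10⁻⁸·1.116×10¹⁰/1210.

α/ε ≈ 0.523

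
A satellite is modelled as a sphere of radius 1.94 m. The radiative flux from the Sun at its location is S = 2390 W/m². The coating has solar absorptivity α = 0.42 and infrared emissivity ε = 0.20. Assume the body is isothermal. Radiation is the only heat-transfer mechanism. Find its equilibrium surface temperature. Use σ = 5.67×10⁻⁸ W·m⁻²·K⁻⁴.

T ≈ 386 K

At equilibrium, absorbed power = emitted power.
Absorbing cross-section = πr² = 11.82 m²; emitting surface = 4πr² = 47.29 m² (ratio 4).
αS·A_cross = εσ·A_surf·T⁴  ⇒  T⁴ = αS/(ε·4σ).
T⁴ = 0.420·2390/(0.20·4·5.67×10⁻⁸) = 2.213×10¹⁰ K⁴.
T = (2.213×10¹⁰)^(1/4).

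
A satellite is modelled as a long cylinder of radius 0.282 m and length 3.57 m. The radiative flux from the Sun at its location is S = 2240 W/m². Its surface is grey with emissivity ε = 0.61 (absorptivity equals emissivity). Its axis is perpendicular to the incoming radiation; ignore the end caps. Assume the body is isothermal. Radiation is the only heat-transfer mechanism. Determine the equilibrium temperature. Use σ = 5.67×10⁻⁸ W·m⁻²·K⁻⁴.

T ≈ 335 K

At equilibrium, absorbed power = emitted power.
Absorbing cross-section = 2rL = 2.013 m²; emitting surface = 2πrL = 6.326 m² (ratio π).
εS·A_cross = εσ·A_surf·T⁴  ⇒  T⁴ = S/(πσ)   (ε cancels).
T⁴ = 2240/(π·5.67×10⁻⁸) = 1.258×10¹⁰ K⁴.
T = (1.258×10¹⁰)^(1/4).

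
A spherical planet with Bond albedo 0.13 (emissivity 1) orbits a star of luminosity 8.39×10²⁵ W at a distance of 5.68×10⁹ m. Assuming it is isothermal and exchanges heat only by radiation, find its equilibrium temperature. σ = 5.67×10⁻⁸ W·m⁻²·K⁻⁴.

First find the stellar flux at distance d: S = L/(4πd²) = 8.39×10²⁵/(4π·(5.68×10⁹)²) = 2.069×10⁵ W/m².
For an isothermal sphere, absorbed (1−a)S·πr² = emitted σ·4πr²·T⁴, so T⁴ = (1−a)S/(4σ).
T⁴ = 0.870·2.069×10⁵/(4·5.67×10⁻⁸) = 7.938×10¹¹ K⁴.

T ≈ 944 K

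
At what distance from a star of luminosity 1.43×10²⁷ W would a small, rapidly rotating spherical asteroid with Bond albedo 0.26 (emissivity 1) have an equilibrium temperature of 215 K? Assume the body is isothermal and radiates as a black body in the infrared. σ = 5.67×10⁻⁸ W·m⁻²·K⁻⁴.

d ≈ 4.17×10¹¹ m

For an isothermal black-emitting sphere, (1−a)S·πr² = σ·4πr²·T⁴ ⇒ S = 4σT⁴/(1−a).
S = 4·5.67×10⁻⁸·(215)⁴/0.740 = 654.9 W/m².
Flux falls as S = L/(4πd²), so d = √(L/(4πS)) = √(1.43×10²⁷/(4π·654.9)).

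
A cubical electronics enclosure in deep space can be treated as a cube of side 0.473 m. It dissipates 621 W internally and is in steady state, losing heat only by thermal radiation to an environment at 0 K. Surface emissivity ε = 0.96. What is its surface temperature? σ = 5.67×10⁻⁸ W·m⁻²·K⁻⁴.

T ≈ 304 K

Steady state: internal power = radiated power, P = εσA T⁴.
Radiating area A = 6L² = 1.342 m².
T⁴ = P/(εσA) = 621/(0.96·5.67×10⁻⁸·1.342) = 8.499×10⁹ K⁴.
T = (8.499×10⁹)^(1/4).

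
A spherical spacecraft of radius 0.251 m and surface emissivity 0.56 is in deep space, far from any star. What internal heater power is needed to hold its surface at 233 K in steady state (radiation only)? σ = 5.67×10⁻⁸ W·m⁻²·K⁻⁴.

P ≈ 74.1 W

P = εσ·4πr²·T⁴.
4πr² = 0.7917 m²; T⁴ = 2.947×10⁹ K⁴.
P = 0.56·5.67×10⁻⁸·0.7917·2.947×10⁹.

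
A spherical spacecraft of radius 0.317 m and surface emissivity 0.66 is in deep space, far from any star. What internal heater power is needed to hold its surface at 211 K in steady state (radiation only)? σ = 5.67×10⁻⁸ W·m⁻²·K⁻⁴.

P ≈ 93.7 W

P = εσ·4πr²·T⁴.
4πr² = 1.263 m²; T⁴ = 1.982×10⁹ K⁴.
P = 0.66·5.67×10⁻⁸·1.263·1.982×10⁹.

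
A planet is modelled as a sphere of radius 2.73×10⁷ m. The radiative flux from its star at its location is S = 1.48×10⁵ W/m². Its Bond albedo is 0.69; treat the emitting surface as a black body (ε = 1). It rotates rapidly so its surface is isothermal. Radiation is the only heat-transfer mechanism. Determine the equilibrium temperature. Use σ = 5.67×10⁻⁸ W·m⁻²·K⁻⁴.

At equilibrium, absorbed power = emitted power.
Absorbing cross-section = πr² = 2.341×10¹⁵ m²; emitting surface = 4πr² = 9.366×10¹⁵ m² (ratio 4).
(1−a)S·A_cross = εσ·A_surf·T⁴  ⇒  T⁴ = (1−a)S/(4σ).
T⁴ = 0.310·1.48×10⁵/(4·5.67×10⁻⁸) = 2.023×10¹¹ K⁴.
T = (2.023×10¹¹)^(1/4).

T ≈ 671 K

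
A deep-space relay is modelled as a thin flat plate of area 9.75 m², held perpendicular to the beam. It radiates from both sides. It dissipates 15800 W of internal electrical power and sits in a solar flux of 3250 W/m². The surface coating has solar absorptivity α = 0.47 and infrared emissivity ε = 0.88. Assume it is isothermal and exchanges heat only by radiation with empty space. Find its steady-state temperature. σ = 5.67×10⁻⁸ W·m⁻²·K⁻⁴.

At steady state, absorbed solar power + internal power = radiated power.
Absorbed: α·S·A_cross = 0.47·3250·9.750 = 14890 W (cross-section A).
Total input = 14890 + 15800 = 30690 W.
Radiated: εσ·A_surf·T⁴ with A_surf = 2A = 19.50 m².
T⁴ = 30690/(0.88·5.67×10⁻⁸·19.50) = 3.155×10¹⁰ K⁴.

T ≈ 421 K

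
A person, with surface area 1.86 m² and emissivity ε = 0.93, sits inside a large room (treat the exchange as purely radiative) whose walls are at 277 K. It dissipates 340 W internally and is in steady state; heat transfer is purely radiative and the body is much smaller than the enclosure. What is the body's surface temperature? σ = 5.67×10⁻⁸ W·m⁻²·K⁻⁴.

For a small grey body in a large enclosure, net radiated power = εσA(T⁴ − T_w⁴).
Steady state: P = εσA(T⁴ − T_w⁴) with A = 1.86 m².
T⁴ = P/(εσA) + T_w⁴ = 340/(0.93·5.67×10⁻⁸·1.860) + (277)⁴
    = 3.467×10⁹ + 5.887×10⁹ = 9.354×10⁹ K⁴.

T ≈ 311 K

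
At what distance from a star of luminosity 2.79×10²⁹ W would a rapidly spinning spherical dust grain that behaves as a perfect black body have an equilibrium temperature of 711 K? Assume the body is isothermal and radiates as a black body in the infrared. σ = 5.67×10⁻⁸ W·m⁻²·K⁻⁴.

d ≈ 6.19×10¹¹ m

For an isothermal black-emitting sphere, (1−a)S·πr² = σ·4πr²·T⁴ ⇒ S = 4σT⁴/(1−a).
S = 4·5.67×10⁻⁸·(711)⁴/1.00 = 57960 W/m².
Flux falls as S = L/(4πd²), so d = √(L/(4πS)) = √(2.79×10²⁹/(4π·57960)).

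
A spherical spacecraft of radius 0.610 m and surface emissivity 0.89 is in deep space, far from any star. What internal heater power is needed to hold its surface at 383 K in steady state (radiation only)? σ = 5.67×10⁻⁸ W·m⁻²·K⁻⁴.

P ≈ 5080 W

P = εσ·4πr²·T⁴.
4πr² = 4.676 m²; T⁴ = 2.152×10¹⁰ K⁴.
P = 0.89·5.67×10⁻⁸·4.676·2.152×10¹⁰.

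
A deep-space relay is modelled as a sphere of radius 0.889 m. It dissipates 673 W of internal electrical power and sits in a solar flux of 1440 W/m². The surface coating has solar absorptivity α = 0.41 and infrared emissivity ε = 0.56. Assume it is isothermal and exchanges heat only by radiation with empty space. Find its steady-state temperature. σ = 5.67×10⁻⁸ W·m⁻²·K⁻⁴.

T ≈ 287 K

At steady state, absorbed solar power + internal power = radiated power.
Absorbed: α·S·A_cross = 0.41·1440·2.483 = 1466 W (cross-section πr²).
Total input = 1466 + 673 = 2139 W.
Radiated: εσ·A_surf·T⁴ with A_surf = 4πr² = 9.931 m².
T⁴ = 2139/(0.56·5.67×10⁻⁸·9.931) = 6.783×10⁹ K⁴.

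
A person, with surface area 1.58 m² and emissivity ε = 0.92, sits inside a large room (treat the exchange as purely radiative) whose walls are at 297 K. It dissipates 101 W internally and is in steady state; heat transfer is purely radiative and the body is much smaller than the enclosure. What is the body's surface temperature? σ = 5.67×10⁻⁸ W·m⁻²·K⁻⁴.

T ≈ 308 K

For a small grey body in a large enclosure, net radiated power = εσA(T⁴ − T_w⁴).
Steady state: P = εσA(T⁴ − T_w⁴) with A = 1.58 m².
T⁴ = P/(εσA) + T_w⁴ = 101/(0.92·5.67×10⁻⁸·1.580) + (297)⁴
    = 1.225×10⁹ + 7.781×10⁹ = 9.006×10⁹ K⁴.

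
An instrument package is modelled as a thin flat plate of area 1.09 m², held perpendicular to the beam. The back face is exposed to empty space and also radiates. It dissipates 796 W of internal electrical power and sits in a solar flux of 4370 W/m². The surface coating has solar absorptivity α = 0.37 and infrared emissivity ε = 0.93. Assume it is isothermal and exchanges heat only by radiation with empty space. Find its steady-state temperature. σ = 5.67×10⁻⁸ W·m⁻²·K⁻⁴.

T ≈ 386 K

At steady state, absorbed solar power + internal power = radiated power.
Absorbed: α·S·A_cross = 0.37·4370·1.090 = 1762 W (cross-section A).
Total input = 1762 + 796 = 2558 W.
Radiated: εσ·A_surf·T⁴ with A_surf = 2A = 2.180 m².
T⁴ = 2558/(0.93·5.67×10⁻⁸·2.180) = 2.226×10¹⁰ K⁴.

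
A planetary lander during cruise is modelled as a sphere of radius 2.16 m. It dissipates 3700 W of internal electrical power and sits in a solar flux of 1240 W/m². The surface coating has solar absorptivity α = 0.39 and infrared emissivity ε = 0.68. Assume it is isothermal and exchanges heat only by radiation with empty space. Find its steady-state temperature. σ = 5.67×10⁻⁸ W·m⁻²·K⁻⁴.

T ≈ 263 K

At steady state, absorbed solar power + internal power = radiated power.
Absorbed: α·S·A_cross = 0.39·1240·14.66 = 7088 W (cross-section πr²).
Total input = 7088 + 3700 = 10790 W.
Radiated: εσ·A_surf·T⁴ with A_surf = 4πr² = 58.63 m².
T⁴ = 10790/(0.68·5.67×10⁻⁸·58.63) = 4.772×10⁹ K⁴.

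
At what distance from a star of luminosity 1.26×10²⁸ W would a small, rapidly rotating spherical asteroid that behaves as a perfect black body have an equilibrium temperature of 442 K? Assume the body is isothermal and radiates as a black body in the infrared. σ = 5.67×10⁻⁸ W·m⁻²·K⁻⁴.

d ≈ 3.40×10¹¹ m

For an isothermal black-emitting sphere, (1−a)S·πr² = σ·4πr²·T⁴ ⇒ S = 4σT⁴/(1−a).
S = 4·5.67×10⁻⁸·(442)⁴/1.00 = 8656 W/m².
Flux falls as S = L/(4πd²), so d = √(L/(4πS)) = √(1.26×10²⁸/(4π·8656)).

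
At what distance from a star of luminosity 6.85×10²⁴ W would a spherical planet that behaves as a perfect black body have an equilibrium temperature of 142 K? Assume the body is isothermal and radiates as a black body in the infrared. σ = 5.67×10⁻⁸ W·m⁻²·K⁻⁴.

d ≈ 7.69×10¹⁰ m

For an isothermal black-emitting sphere, (1−a)S·πr² = σ·4πr²·T⁴ ⇒ S = 4σT⁴/(1−a).
S = 4·5.67×10⁻⁸·(142)⁴/1.00 = 92.21 W/m².
Flux falls as S = L/(4πd²), so d = √(L/(4πS)) = √(6.85×10²⁴/(4π·92.21)).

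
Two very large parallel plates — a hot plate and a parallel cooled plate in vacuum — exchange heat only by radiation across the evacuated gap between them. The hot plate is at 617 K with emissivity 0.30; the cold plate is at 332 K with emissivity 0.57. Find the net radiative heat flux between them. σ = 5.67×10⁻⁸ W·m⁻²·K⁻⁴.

q ≈ 1840 W/m²

For two infinite grey parallel plates, q = σ(T₁⁴ − T₂⁴)/(1/ε₁ + 1/ε₂ − 1).
T₁⁴ − T₂⁴ = 1.449×10¹¹ − 1.215×10¹⁰ = 1.328×10¹¹ K⁴.
1/ε₁ + 1/ε₂ − 1 = 3.333 + 1.754 − 1 = 4.088.
q = 5.67×10⁻⁸ × 1.328×10¹¹ / 4.088.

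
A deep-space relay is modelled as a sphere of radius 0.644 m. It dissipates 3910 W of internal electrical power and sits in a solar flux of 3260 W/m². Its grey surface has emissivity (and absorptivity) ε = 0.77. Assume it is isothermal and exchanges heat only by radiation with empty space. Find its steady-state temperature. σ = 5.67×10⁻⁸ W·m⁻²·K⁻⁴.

T ≈ 421 K

At steady state, absorbed solar power + internal power = radiated power.
Absorbed: α·S·A_cross = 0.77·3260·1.303 = 3271 W (cross-section πr²).
Total input = 3271 + 3910 = 7181 W.
Radiated: εσ·A_surf·T⁴ with A_surf = 4πr² = 5.212 m².
T⁴ = 7181/(0.77·5.67×10⁻⁸·5.212) = 3.156×10¹⁰ K⁴.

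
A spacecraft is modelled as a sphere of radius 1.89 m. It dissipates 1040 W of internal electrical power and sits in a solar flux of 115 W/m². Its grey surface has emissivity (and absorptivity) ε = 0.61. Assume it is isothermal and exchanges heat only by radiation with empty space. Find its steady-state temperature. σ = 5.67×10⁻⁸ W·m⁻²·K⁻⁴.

T ≈ 185 K

At steady state, absorbed solar power + internal power = radiated power.
Absorbed: α·S·A_cross = 0.61·115·11.22 = 787.2 W (cross-section πr²).
Total input = 787.2 + 1040 = 1827 W.
Radiated: εσ·A_surf·T⁴ with A_surf = 4πr² = 44.89 m².
T⁴ = 1827/(0.61·5.67×10⁻⁸·44.89) = 1.177×10⁹ K⁴.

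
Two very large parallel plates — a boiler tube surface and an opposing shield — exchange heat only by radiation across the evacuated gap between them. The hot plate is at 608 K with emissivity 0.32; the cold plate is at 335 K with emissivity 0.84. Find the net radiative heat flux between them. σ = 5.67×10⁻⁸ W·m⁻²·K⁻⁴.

For two infinite grey parallel plates, q = σ(T₁⁴ − T₂⁴)/(1/ε₁ + 1/ε₂ − 1).
T₁⁴ − T₂⁴ = 1.367×10¹¹ − 1.259×10¹⁰ = 1.241×10¹¹ K⁴.
1/ε₁ + 1/ε₂ − 1 = 3.125 + 1.190 − 1 = 3.315.
q = 5.67×10⁻⁸ × 1.241×10¹¹ / 3.315.

q ≈ 2120 W/m²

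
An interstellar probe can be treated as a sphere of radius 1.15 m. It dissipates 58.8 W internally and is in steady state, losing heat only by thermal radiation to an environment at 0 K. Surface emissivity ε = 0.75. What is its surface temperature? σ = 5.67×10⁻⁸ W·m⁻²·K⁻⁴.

T ≈ 95.5 K

Steady state: internal power = radiated power, P = εσA T⁴.
Radiating area A = 4πr² = 16.62 m².
T⁴ = P/(εσA) = 58.8/(0.75·5.67×10⁻⁸·16.62) = 8.320×10⁷ K⁴.
T = (8.320×10⁷)^(1/4).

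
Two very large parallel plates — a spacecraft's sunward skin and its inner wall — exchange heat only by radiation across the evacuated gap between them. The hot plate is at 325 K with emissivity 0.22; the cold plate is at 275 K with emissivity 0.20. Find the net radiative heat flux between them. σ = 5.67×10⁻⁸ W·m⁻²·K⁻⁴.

q ≈ 36.1 W/m²

For two infinite grey parallel plates, q = σ(T₁⁴ − T₂⁴)/(1/ε₁ + 1/ε₂ − 1).
T₁⁴ − T₂⁴ = 1.116×10¹⁰ − 5.719×10⁹ = 5.438×10⁹ K⁴.
1/ε₁ + 1/ε₂ − 1 = 4.545 + 5.000 − 1 = 8.545.
q = 5.67×10⁻⁸ × 5.438×10⁹ / 8.545.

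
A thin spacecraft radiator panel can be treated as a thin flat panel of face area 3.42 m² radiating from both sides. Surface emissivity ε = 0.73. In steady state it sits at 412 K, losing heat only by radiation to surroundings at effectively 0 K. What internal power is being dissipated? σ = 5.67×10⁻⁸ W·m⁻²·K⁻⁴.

P ≈ 8160 W

Steady state: P = εσA T⁴.
A = 2·3.42 = 6.840 m²; T⁴ = (412)⁴ = 2.881×10¹⁰ K⁴.
P = 0.73 × 5.67×10⁻⁸ × 6.840 × 2.881×10¹⁰.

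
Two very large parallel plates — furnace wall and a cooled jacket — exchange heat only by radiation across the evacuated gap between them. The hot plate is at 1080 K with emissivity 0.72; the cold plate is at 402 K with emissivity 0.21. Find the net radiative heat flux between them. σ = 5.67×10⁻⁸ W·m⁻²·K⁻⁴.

For two infinite grey parallel plates, q = σ(T₁⁴ − T₂⁴)/(1/ε₁ + 1/ε₂ − 1).
T₁⁴ − T₂⁴ = 1.360×10¹² − 2.612×10¹⁰ = 1.334×10¹² K⁴.
1/ε₁ + 1/ε₂ − 1 = 1.389 + 4.762 − 1 = 5.151.
q = 5.67×10⁻⁸ × 1.334×10¹² / 5.151.

q ≈ 14700 W/m²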